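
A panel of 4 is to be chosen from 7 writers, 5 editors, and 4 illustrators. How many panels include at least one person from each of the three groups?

With no constraint there are C(16,4) = 1820 possible selections.
Subtract selections that omit an entire group: no writers → C(9,4) = 126; no editors → C(11,4) = 330; no illustrators → C(12,4) = 495.
Add back selections omitting two groups (i.e. drawn from a single group): C(7,4) + C(5,4) + C(4,4) = 41.
By inclusion–exclusion: 1820 − 951 + 41 = 910.

910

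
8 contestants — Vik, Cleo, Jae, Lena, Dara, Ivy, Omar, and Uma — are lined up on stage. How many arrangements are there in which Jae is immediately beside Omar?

Glue Jae and Omar into one block (2 internal orders), leaving 7 units to arrange in a row.
That gives 2 × 7! = 2 × 5040 = 10080.

10080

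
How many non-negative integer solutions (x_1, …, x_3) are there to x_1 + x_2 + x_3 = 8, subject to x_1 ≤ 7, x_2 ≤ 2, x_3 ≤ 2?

8

By stars and bars, unrestricted non-negative solutions to x_1+…+x_3 = 8 number C(8+2,2) = 45.
Subtract solutions that violate a single cap (substitute x_i' = x_i − (cap_i+1)): x_1 ≥ 8 gives C(2,2) = 1; x_2 ≥ 3 gives C(7,2) = 21; x_3 ≥ 3 gives C(7,2) = 21. Together 43.
Add back pairs where two caps are both exceeded: 0 + 0 + 6 = 6.
By inclusion–exclusion the count is 45 − 43 + 6 = 8.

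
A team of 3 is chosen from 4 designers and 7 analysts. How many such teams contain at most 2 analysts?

130

Split by how many analysts are chosen (0 through 2).
Sum: C(7,0)·C(4,3) + C(7,1)·C(4,2) + C(7,2)·C(4,1) = 4 + 42 + 84 = 130.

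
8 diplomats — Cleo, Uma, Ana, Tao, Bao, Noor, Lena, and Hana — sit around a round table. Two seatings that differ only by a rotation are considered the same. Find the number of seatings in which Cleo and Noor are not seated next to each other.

3600

Without the restriction there are (7)! = 5040 seatings.
Those with Cleo next to Noor: fuse the pair into one unit and seat 7 units around a circle — 2·(6)! = 1440.
Subtracting, 5040 − 1440 = 3600.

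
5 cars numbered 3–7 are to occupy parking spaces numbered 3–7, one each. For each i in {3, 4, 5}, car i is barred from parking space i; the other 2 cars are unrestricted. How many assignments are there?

Let Aᵢ (for i ∈ {3, 4, 5}) be the placements that put car i in its forbidden parking space. Any j of these fix j positions, leaving (5−j)! ways to fill the rest, and there are C(3,j) ways to pick which j.
By inclusion–exclusion, the number of valid placements is Σ_{j=0}^{3} (−1)^j C(3,j)·(5−j)!.
Computing: 120 − 72 + 18 − 2 = 64.

64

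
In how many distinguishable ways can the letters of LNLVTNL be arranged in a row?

Letter multiplicities in LNLVTNL: L×3, N×2, T×1, V×1.
Dividing 7! = 5040 by 3!·2! = 12 for the repeated letters gives 420.

420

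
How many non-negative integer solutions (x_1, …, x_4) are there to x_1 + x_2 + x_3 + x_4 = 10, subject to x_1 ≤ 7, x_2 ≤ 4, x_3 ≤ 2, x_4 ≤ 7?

100

Without the upper bounds there are C(13,3) = 286 ways to split 10 among 4 variables.
Subtract solutions that violate a single cap (substitute x_i' = x_i − (cap_i+1)): x_1 ≥ 8 gives C(5,3) = 10; x_2 ≥ 5 gives C(8,3) = 56; x_3 ≥ 3 gives C(10,3) = 120; x_4 ≥ 8 gives C(5,3) = 10. Together 196.
Add back pairs where two caps are both exceeded: 0 + 0 + 0 + 10 + 0 + 0 = 10.
By inclusion–exclusion the count is 286 − 196 + 10 = 100.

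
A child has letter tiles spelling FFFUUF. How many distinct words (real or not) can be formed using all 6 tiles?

15

Letter multiplicities in FFFUUF: F×4, U×2.
The number of distinct arrangements is 6!/(4!·2!) = 720/48 = 15.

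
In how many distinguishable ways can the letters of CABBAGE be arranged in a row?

The 7 letters of CABBAGE have repeats: A appearing twice and B appearing twice.
Dividing 7! = 5040 by 2!·2! = 4 for the repeated letters gives 1260.

1260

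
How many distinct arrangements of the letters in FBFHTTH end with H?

Fix H in the last position and arrange the remaining 6 letters.
Those 6 letters have F appearing twice and T appearing twice, giving (6)!/(2!·2!) = 180.

180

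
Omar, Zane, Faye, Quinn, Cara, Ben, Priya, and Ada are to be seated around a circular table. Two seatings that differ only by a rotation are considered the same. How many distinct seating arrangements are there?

5040

Around a circle, 8 distinct people have 8!/8 = (7)! = 5040 rotationally distinct seatings.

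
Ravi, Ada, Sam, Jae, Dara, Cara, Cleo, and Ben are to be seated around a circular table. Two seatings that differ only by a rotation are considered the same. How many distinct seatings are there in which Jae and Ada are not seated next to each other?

All circular seatings of 8 people number (7)! = 5040.
Those with Jae next to Ada: fuse the pair into one unit and seat 7 units around a circle — 2·(6)! = 1440.
Subtracting, 5040 − 1440 = 3600.

3600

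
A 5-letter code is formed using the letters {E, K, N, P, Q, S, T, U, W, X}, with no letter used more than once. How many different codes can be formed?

30240

Choose and order 5 of the 10 symbols: the first letter has 10 options, the next 9, and so on down to 6.
That product is 10 × 9 × 8 × 7 × 6 = 30240.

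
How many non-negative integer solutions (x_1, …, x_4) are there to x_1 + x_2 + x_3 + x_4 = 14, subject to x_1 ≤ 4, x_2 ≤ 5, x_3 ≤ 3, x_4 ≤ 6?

Without the upper bounds there are C(17,3) = 680 ways to split 14 among 4 variables.
Subtract solutions that violate a single cap (substitute x_i' = x_i − (cap_i+1)): x_1 ≥ 5 gives C(12,3) = 220; x_2 ≥ 6 gives C(11,3) = 165; x_3 ≥ 4 gives C(13,3) = 286; x_4 ≥ 7 gives C(10,3) = 120. Together 791.
Add back pairs where two caps are both exceeded: 20 + 56 + 10 + 35 + 4 + 20 = 145.
By inclusion–exclusion the count is 680 − 791 + 145 = 34.

34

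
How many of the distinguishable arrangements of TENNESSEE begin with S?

840

With the first slot taken by S, it remains to arrange the other 8 letters (TENNESEE).
Those 8 letters have E appearing 4 times and N appearing twice, giving (8)!/(4!·2!) = 840.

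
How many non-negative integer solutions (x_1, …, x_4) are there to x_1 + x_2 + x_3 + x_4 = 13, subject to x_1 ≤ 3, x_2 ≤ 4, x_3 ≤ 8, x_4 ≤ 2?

Without the upper bounds there are C(16,3) = 560 ways to split 13 among 4 variables.
Subtract solutions that violate a single cap (substitute x_i' = x_i − (cap_i+1)): x_1 ≥ 4 gives C(12,3) = 220; x_2 ≥ 5 gives C(11,3) = 165; x_3 ≥ 9 gives C(7,3) = 35; x_4 ≥ 3 gives C(13,3) = 286. Together 706.
Add back pairs where two caps are both exceeded: 35 + 1 + 84 + 0 + 56 + 4 = 180.
Subtract triples: 0 + 4 + 0 + 0 = 4.
By inclusion–exclusion the count is 560 − 706 + 180 − 4 = 30.

30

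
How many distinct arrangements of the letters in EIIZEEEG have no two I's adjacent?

There are 8!/(4!·2!) = 840 arrangements of EIIZEEEG in total.
If the two I's are adjacent, glue them into one block, leaving 7 items to arrange: (7)!/(4!) = 210 ways.
Hence 840 − 210 = 630.

630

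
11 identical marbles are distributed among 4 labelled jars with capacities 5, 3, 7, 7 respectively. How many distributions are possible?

152

Ignoring the caps, the number of non-negative solutions to x_1+…+x_4 = 11 is C(14,3) = 364.
Subtract solutions that violate a single cap (substitute x_i' = x_i − (cap_i+1)): x_1 ≥ 6 gives C(8,3) = 56; x_2 ≥ 4 gives C(10,3) = 120; x_3 ≥ 8 gives C(6,3) = 20; x_4 ≥ 8 gives C(6,3) = 20. Together 216.
Add back pairs where two caps are both exceeded: 4 + 0 + 0 + 0 + 0 + 0 = 4.
By inclusion–exclusion the count is 364 − 216 + 4 = 152.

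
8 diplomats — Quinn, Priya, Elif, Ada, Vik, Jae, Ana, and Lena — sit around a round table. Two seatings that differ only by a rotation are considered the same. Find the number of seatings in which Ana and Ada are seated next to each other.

Treat {Ana, Ada} as one unit (2 internal orders) and seat the resulting 7 units around the table: (6)! circular arrangements.
So 2 × (6)! = 2 × 720 = 1440.

1440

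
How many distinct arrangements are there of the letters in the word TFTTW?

The 5 letters of TFTTW have repeats: T appearing 3 times.
So there are 5! / (3!) = 20 distinguishable arrangements.

20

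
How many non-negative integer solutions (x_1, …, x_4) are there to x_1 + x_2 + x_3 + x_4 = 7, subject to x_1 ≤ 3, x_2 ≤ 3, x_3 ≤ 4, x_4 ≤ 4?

60

Without the upper bounds there are C(10,3) = 120 ways to split 7 among 4 variables.
Subtract solutions that violate a single cap (substitute x_i' = x_i − (cap_i+1)): x_1 ≥ 4 gives C(6,3) = 20; x_2 ≥ 4 gives C(6,3) = 20; x_3 ≥ 5 gives C(5,3) = 10; x_4 ≥ 5 gives C(5,3) = 10. Together 60.
No two caps can be exceeded simultaneously, so the pair terms are all 0.
By inclusion–exclusion the count is 120 − 60 + 0 = 60.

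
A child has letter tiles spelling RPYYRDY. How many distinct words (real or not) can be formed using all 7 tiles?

420

The 7 letters of RPYYRDY have repeats: R appearing twice and Y appearing 3 times.
Dividing 7! = 5040 by 3!·2! = 12 for the repeated letters gives 420.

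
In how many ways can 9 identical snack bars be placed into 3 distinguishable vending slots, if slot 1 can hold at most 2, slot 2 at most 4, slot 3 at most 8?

14

Ignoring the caps, the number of non-negative solutions to x_1+…+x_3 = 9 is C(11,2) = 55.
Subtract solutions that violate a single cap (substitute x_i' = x_i − (cap_i+1)): x_1 ≥ 3 gives C(8,2) = 28; x_2 ≥ 5 gives C(6,2) = 15; x_3 ≥ 9 gives C(2,2) = 1. Together 44.
Add back pairs where two caps are both exceeded: 3 + 0 + 0 = 3.
By inclusion–exclusion the count is 55 − 44 + 3 = 14.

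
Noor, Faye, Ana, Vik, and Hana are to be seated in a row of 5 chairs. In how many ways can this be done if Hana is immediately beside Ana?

Glue Hana and Ana into one block (2 internal orders), leaving 4 units to arrange in a row.
That gives 2 × 4! = 2 × 24 = 48.

48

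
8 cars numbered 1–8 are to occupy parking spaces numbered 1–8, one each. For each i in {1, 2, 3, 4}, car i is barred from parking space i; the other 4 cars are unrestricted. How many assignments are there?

Let Aᵢ (for 1 ≤ i ≤ 4) be the placements that put car i in its forbidden parking space. Any j of these fix j positions, leaving (8−j)! ways to fill the rest, and there are C(4,j) ways to pick which j.
By inclusion–exclusion, the number of valid placements is Σ_{j=0}^{4} (−1)^j C(4,j)·(8−j)!.
Computing: 40320 − 20160 + 4320 − 480 + 24 = 24024.

24024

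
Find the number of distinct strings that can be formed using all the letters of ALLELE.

60

Letter multiplicities in ALLELE: A×1, E×2, L×3.
So there are 6! / (3!·2!) = 60 distinguishable arrangements.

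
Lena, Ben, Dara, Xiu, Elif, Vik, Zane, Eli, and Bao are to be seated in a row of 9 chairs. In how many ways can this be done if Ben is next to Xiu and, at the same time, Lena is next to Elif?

20160

Treat {Ben,Xiu} as one block (2 orders) and {Lena,Elif} as another (2 orders).
That leaves 7 units to arrange: 2 × 2 × 7! = 4 × 5040 = 20160.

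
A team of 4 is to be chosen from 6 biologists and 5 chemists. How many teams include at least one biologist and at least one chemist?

With no constraint there are C(11,4) = 330 possible selections.
Selections missing a whole group: no biologists → C(5,4) = 5; no chemists → C(6,4) = 15.
Both groups omitted at once is impossible, so 330 − 20 = 310.

310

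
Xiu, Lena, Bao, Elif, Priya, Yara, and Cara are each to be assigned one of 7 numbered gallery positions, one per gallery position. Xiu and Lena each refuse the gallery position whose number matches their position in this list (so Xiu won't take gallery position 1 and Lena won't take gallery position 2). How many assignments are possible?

3720

Let Aᵢ (for i ∈ {1, 2}) be the placements that put person i in their forbidden gallery position. Any j of these fix j positions, leaving (7−j)! ways to fill the rest, and there are C(2,j) ways to pick which j.
By inclusion–exclusion, the number of valid placements is Σ_{j=0}^{2} (−1)^j C(2,j)·(7−j)!.
Computing: 5040 − 1440 + 120 = 3720.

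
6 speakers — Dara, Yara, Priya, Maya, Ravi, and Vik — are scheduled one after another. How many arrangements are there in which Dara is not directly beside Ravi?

480

There are 6! = 720 arrangements in all. If Dara and Ravi are adjacent, merging them into one block gives 2·(5)! = 240 arrangements.
So 720 − 240 = 480 arrangements keep them apart.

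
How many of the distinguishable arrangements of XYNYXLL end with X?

Fix X in the last position and arrange the remaining 6 letters.
Those 6 letters have L appearing twice and Y appearing twice, giving (6)!/(2!·2!) = 180.

180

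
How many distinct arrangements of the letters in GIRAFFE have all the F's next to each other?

720

Treat the 2 copies of F as a single block. The multiset to arrange is then {FF, A, E, G, I, R}, 6 items in all.
All 6 items are distinct, so there are (6)! = 720 arrangements.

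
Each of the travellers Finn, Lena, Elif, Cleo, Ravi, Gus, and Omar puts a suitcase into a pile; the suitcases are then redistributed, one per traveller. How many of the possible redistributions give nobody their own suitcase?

1854

Let Aᵢ be the assignments in which traveller i gets their own suitcase. We want the size of the complement of A₁∪…∪A_7.
By inclusion–exclusion this is Σ_{j=0}^{7} (−1)^j C(7,j)·(7−j)!.
Computing: 5040 − 5040 + 2520 − 840 + 210 − 42 + 7 − 1 = 1854.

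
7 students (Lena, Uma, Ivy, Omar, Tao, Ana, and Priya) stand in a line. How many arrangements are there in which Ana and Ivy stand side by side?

Place the 5 others and the Ana-Ivy pair as 6 objects in a line; the pair has 2 internal arrangements.
So the count is 2·(6)! = 1440.

1440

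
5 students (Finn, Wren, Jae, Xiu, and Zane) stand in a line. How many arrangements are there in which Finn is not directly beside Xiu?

Of the 5! = 120 arrangements, those with Finn and Xiu adjacent number 2 × 4! = 48 (treat the pair as a block with 2 internal orders).
Complementary counting: 120 − 48 = 72.

72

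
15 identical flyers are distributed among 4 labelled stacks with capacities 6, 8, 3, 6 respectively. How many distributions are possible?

122

Without the upper bounds there are C(18,3) = 816 ways to split 15 among 4 stacks.
Subtract solutions that violate a single cap (substitute x_i' = x_i − (cap_i+1)): x_1 ≥ 7 gives C(11,3) = 165; x_2 ≥ 9 gives C(9,3) = 84; x_3 ≥ 4 gives C(14,3) = 364; x_4 ≥ 7 gives C(11,3) = 165. Together 778.
Add back pairs where two caps are both exceeded: 0 + 35 + 4 + 10 + 0 + 35 = 84.
By inclusion–exclusion the count is 816 − 778 + 84 = 122.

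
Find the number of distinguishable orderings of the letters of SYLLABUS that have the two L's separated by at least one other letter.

Total arrangements of SYLLABUS: 8!/(2!·2!) = 10080.
If the two L's are adjacent, glue them into one block, leaving 7 items to arrange: (7)!/(2!) = 2520 ways.
Subtracting, 10080 − 2520 = 7560 arrangements keep the L's apart.

7560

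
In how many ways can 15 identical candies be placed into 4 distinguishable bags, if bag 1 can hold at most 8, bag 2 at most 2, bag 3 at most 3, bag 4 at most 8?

Ignoring the caps, the number of non-negative solutions to x_1+…+x_4 = 15 is C(18,3) = 816.
Subtract solutions that violate a single cap (substitute x_i' = x_i − (cap_i+1)): x_1 ≥ 9 gives C(9,3) = 84; x_2 ≥ 3 gives C(15,3) = 455; x_3 ≥ 4 gives C(14,3) = 364; x_4 ≥ 9 gives C(9,3) = 84. Together 987.
Add back pairs where two caps are both exceeded: 20 + 10 + 0 + 165 + 20 + 10 = 225.
By inclusion–exclusion the count is 816 − 987 + 225 = 54.

54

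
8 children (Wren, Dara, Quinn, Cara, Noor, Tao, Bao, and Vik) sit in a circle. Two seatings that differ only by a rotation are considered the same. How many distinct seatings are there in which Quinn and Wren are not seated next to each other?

Without the restriction there are (7)! = 5040 seatings.
Those with Quinn next to Wren: fuse the pair into one unit and seat 7 units around a circle — 2·(6)! = 1440.
Subtracting, 5040 − 1440 = 3600.

3600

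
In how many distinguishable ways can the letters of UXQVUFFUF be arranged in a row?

The 9 letters of UXQVUFFUF have repeats: F appearing 3 times and U appearing 3 times.
So there are 9! / (3!·3!) = 10080 distinguishable arrangements.

10080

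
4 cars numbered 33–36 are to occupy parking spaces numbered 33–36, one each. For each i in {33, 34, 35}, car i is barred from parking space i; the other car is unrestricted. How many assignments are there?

Let Aᵢ (for i ∈ {33, 34, 35}) be the placements that put car i in its forbidden parking space. Any j of these fix j positions, leaving (4−j)! ways to fill the rest, and there are C(3,j) ways to pick which j.
By inclusion–exclusion, the number of valid placements is Σ_{j=0}^{3} (−1)^j C(3,j)·(4−j)!.
Computing: 24 − 18 + 6 − 1 = 11.

11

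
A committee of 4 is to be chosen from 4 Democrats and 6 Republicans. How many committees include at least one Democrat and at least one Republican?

Unrestricted: C(10,4) = 210 ways to pick any 4 of the 10.
Subtract selections that omit an entire group: no Democrats → C(6,4) = 15; no Republicans → C(4,4) = 1.
Both groups omitted at once is impossible, so 210 − 16 = 194.

194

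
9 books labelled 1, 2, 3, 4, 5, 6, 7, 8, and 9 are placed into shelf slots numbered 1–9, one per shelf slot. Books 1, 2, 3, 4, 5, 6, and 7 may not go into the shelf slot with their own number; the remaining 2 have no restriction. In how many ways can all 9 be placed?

Let Aᵢ (for 1 ≤ i ≤ 7) be the placements that put book i in its forbidden shelf slot. Any j of these fix j positions, leaving (9−j)! ways to fill the rest, and there are C(7,j) ways to pick which j.
By inclusion–exclusion, the number of valid placements is Σ_{j=0}^{7} (−1)^j C(7,j)·(9−j)!.
Computing: 362880 − 282240 + 105840 − 25200 + 4200 − 504 + 42 − 2 = 165016.

165016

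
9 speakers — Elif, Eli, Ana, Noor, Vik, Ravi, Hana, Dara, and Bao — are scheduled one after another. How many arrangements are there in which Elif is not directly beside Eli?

282240

Of the 9! = 362880 arrangements, those with Elif and Eli adjacent number 2 × 8! = 80640 (treat the pair as a block with 2 internal orders).
So 362880 − 80640 = 282240 arrangements keep them apart.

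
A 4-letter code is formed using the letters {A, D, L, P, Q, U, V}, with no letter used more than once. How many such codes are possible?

840

Choose and order 4 of the 7 symbols: the first letter has 7 options, the next 6, then 5, 4.
That product is 7 × 6 × 5 × 4 = 840.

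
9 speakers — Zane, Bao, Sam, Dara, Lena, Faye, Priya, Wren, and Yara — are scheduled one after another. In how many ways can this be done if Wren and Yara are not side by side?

282240

There are 9! = 362880 arrangements in all. If Wren and Yara are adjacent, merging them into one block gives 2·(8)! = 80640 arrangements.
Complementary counting: 362880 − 80640 = 282240.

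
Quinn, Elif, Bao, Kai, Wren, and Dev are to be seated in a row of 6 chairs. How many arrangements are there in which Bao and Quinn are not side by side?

480

Of the 6! = 720 arrangements, those with Bao and Quinn adjacent number 2 × 5! = 240 (treat the pair as a block with 2 internal orders).
So 720 − 240 = 480 arrangements keep them apart.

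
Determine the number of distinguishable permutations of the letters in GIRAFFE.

GIRAFFE has 7 letters with F appearing twice.
The number of distinct arrangements is 7!/(2!) = 5040/2 = 2520.

2520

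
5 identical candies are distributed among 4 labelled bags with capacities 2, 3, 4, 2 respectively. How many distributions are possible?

31

Ignoring the caps, the number of non-negative solutions to x_1+…+x_4 = 5 is C(8,3) = 56.
Subtract solutions that violate a single cap (substitute x_i' = x_i − (cap_i+1)): x_1 ≥ 3 gives C(5,3) = 10; x_2 ≥ 4 gives C(4,3) = 4; x_3 ≥ 5 gives C(3,3) = 1; x_4 ≥ 3 gives C(5,3) = 10. Together 25.
No two caps can be exceeded simultaneously, so the pair terms are all 0.
By inclusion–exclusion the count is 56 − 25 + 0 = 31.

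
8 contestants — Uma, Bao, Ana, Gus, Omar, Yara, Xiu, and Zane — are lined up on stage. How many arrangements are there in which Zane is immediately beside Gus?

Place the 6 others and the Zane-Gus pair as 7 objects in a line; the pair has 2 internal arrangements.
That gives 2 × 7! = 2 × 5040 = 10080.

10080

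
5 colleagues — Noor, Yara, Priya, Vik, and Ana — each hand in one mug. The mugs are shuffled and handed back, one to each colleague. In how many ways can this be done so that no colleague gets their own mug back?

This is the derangement count D_5: permutations of 5 items with no fixed point.
By inclusion–exclusion this is Σ_{j=0}^{5} (−1)^j C(5,j)·(5−j)!.
Computing: 120 − 120 + 60 − 20 + 5 − 1 = 44.

44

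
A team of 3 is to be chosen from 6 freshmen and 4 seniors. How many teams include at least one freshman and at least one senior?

With no constraint there are C(10,3) = 120 possible selections.
Subtract selections that omit an entire group: no freshmen → C(4,3) = 4; no seniors → C(6,3) = 20.
Both groups omitted at once is impossible, so 120 − 24 = 96.

96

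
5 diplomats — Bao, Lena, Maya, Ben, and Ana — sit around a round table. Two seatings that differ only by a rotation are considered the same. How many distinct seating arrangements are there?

Around a circle, 5 distinct people have 5!/5 = (4)! = 24 rotationally distinct seatings.

24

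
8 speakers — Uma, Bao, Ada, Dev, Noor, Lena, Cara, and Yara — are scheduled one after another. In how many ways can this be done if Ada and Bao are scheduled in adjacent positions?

Treat {Ada, Bao} as a single unit. There are 7 units to order, and the pair itself can be ordered 2 ways.
That gives 2 × 7! = 2 × 5040 = 10080.

10080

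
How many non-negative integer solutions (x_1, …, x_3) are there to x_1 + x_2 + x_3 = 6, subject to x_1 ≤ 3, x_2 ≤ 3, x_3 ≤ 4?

Ignoring the caps, the number of non-negative solutions to x_1+…+x_3 = 6 is C(8,2) = 28.
Subtract solutions that violate a single cap (substitute x_i' = x_i − (cap_i+1)): x_1 ≥ 4 gives C(4,2) = 6; x_2 ≥ 4 gives C(4,2) = 6; x_3 ≥ 5 gives C(3,2) = 3. Together 15.
No two caps can be exceeded simultaneously, so the pair terms are all 0.
By inclusion–exclusion the count is 28 − 15 + 0 = 13.

13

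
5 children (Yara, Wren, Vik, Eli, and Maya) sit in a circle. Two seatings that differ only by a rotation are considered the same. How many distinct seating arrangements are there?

24

Fix one person's seat to break rotational symmetry; the remaining 4 people can be arranged in (4)! = 24 ways.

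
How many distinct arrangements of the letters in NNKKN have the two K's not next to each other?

Total arrangements of NNKKN: 5!/(3!·2!) = 10.
Arrangements with the K's together: treat KK as one letter, giving (4)!/(3!) = 4.
Hence 10 − 4 = 6.

6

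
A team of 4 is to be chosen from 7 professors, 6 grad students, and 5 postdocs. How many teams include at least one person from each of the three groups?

With no constraint there are C(18,4) = 3060 possible selections.
Subtract selections that omit an entire group: no professors → C(11,4) = 330; no grad students → C(12,4) = 495; no postdocs → C(13,4) = 715.
Add back selections omitting two groups (i.e. drawn from a single group): C(7,4) + C(6,4) + C(5,4) = 55.
By inclusion–exclusion: 3060 − 1540 + 55 = 1575.

1575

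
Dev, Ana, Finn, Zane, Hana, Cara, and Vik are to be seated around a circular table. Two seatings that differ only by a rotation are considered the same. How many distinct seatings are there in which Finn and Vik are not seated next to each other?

All circular seatings of 7 people number (6)! = 720.
Those with Finn next to Vik: fuse the pair into one unit and seat 6 units around a circle — 2·(5)! = 240.
Subtracting, 720 − 240 = 480.

480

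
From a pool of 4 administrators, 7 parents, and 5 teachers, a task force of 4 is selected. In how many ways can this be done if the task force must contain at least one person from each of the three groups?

Unrestricted: C(16,4) = 1820 ways to pick any 4 of the 16.
Selections missing a whole group: no administrators → C(12,4) = 495; no parents → C(9,4) = 126; no teachers → C(11,4) = 330.
Add back selections omitting two groups (i.e. drawn from a single group): C(4,4) + C(7,4) + C(5,4) = 41.
By inclusion–exclusion: 1820 − 951 + 41 = 910.

910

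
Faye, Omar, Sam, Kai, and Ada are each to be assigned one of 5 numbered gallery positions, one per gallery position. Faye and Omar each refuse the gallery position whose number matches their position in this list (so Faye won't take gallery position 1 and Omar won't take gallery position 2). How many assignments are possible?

Let Aᵢ (for i ∈ {1, 2}) be the placements that put person i in their forbidden gallery position. Any j of these fix j positions, leaving (5−j)! ways to fill the rest, and there are C(2,j) ways to pick which j.
By inclusion–exclusion, the number of valid placements is Σ_{j=0}^{2} (−1)^j C(2,j)·(5−j)!.
Computing: 120 − 48 + 6 = 78.

78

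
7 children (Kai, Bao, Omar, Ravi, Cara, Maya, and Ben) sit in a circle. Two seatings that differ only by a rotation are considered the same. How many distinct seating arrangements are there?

720

Seat Kai anywhere (absorbing the rotational symmetry), then permute the other 6: (6)! = 720.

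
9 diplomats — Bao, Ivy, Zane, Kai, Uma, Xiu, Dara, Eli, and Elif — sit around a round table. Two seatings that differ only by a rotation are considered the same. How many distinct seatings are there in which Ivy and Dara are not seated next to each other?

30240

Without the restriction there are (8)! = 40320 seatings.
Seatings with Ivy beside Dara: treat them as a block with 2 internal orders, giving 2 × (7)! = 10080.
Subtracting, 40320 − 10080 = 30240.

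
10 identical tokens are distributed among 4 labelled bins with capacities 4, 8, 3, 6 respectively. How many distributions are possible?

Without the upper bounds there are C(13,3) = 286 ways to split 10 among 4 bins.
Subtract solutions that violate a single cap (substitute x_i' = x_i − (cap_i+1)): x_1 ≥ 5 gives C(8,3) = 56; x_2 ≥ 9 gives C(4,3) = 4; x_3 ≥ 4 gives C(9,3) = 84; x_4 ≥ 7 gives C(6,3) = 20. Together 164.
Add back pairs where two caps are both exceeded: 0 + 4 + 0 + 0 + 0 + 0 = 4.
By inclusion–exclusion the count is 286 − 164 + 4 = 126.

126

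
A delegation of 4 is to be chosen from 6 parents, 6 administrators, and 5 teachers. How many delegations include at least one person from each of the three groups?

Total 4-person selections from all 17: C(17,4) = 2380.
Selections missing a whole group: no parents → C(11,4) = 330; no administrators → C(11,4) = 330; no teachers → C(12,4) = 495.
Add back selections omitting two groups (i.e. drawn from a single group): C(6,4) + C(6,4) + C(5,4) = 35.
By inclusion–exclusion: 2380 − 1155 + 35 = 1260.

1260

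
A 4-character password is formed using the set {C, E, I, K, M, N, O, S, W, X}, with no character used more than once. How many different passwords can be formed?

5040

This is a permutation of 4 out of 10: P(10,4) = 10!/6!.
10 × 9 × 8 × 7 = 5040.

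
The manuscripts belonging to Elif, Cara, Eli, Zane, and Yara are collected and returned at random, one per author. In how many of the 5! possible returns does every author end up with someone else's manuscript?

44

Let Aᵢ be the assignments in which author i gets their own manuscript. We want the size of the complement of A₁∪…∪A_5.
By inclusion–exclusion this is Σ_{j=0}^{5} (−1)^j C(5,j)·(5−j)!.
Computing: 120 − 120 + 60 − 20 + 5 − 1 = 44.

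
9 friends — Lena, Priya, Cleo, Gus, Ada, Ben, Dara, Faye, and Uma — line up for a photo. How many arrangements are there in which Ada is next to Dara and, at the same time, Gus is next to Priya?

20160

Treat {Ada,Dara} as one block (2 orders) and {Gus,Priya} as another (2 orders).
That leaves 7 units to arrange: 2 × 2 × 7! = 4 × 5040 = 20160.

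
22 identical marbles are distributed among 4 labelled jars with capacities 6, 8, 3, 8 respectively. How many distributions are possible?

20

By stars and bars, unrestricted non-negative solutions to x_1+…+x_4 = 22 number C(22+3,3) = 2300.
Subtract solutions that violate a single cap (substitute x_i' = x_i − (cap_i+1)): x_1 ≥ 7 gives C(18,3) = 816; x_2 ≥ 9 gives C(16,3) = 560; x_3 ≥ 4 gives C(21,3) = 1330; x_4 ≥ 9 gives C(16,3) = 560. Together 3266.
Add back pairs where two caps are both exceeded: 84 + 364 + 84 + 220 + 35 + 220 = 1007.
Subtract triples: 10 + 0 + 10 + 1 = 21.
By inclusion–exclusion the count is 2300 − 3266 + 1007 − 21 = 20.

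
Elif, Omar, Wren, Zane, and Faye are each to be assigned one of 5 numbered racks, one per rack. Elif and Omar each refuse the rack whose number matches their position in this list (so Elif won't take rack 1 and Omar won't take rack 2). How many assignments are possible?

Let Aᵢ (for i ∈ {1, 2}) be the placements that put person i in their forbidden rack. Any j of these fix j positions, leaving (5−j)! ways to fill the rest, and there are C(2,j) ways to pick which j.
By inclusion–exclusion, the number of valid placements is Σ_{j=0}^{2} (−1)^j C(2,j)·(5−j)!.
Computing: 120 − 48 + 6 = 78.

78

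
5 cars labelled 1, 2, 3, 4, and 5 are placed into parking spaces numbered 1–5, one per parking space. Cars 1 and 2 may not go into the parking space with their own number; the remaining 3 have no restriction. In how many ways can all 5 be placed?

Let Aᵢ (for i ∈ {1, 2}) be the placements that put car i in its forbidden parking space. Any j of these fix j positions, leaving (5−j)! ways to fill the rest, and there are C(2,j) ways to pick which j.
By inclusion–exclusion, the number of valid placements is Σ_{j=0}^{2} (−1)^j C(2,j)·(5−j)!.
Computing: 120 − 48 + 6 = 78.

78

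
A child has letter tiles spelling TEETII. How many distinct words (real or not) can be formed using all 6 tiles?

90

The 6 letters of TEETII have repeats: E appearing twice, I appearing twice, and T appearing twice.
The number of distinct arrangements is 6!/(2!·2!·2!) = 720/8 = 90.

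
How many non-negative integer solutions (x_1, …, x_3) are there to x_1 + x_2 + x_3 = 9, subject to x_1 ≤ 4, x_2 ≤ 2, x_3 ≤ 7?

Ignoring the caps, the number of non-negative solutions to x_1+…+x_3 = 9 is C(11,2) = 55.
Subtract solutions that violate a single cap (substitute x_i' = x_i − (cap_i+1)): x_1 ≥ 5 gives C(6,2) = 15; x_2 ≥ 3 gives C(8,2) = 28; x_3 ≥ 8 gives C(3,2) = 3. Together 46.
Add back pairs where two caps are both exceeded: 3 + 0 + 0 = 3.
By inclusion–exclusion the count is 55 − 46 + 3 = 12.

12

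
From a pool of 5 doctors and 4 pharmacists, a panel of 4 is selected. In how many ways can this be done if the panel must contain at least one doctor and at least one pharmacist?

Total 4-person selections from all 9: C(9,4) = 126.
Subtract selections that omit an entire group: no doctors → C(4,4) = 1; no pharmacists → C(5,4) = 5.
Both groups omitted at once is impossible, so 126 − 6 = 120.

120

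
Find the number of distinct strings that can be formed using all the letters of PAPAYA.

60

The 6 letters of PAPAYA have repeats: A appearing 3 times and P appearing twice.
So there are 6! / (3!·2!) = 60 distinguishable arrangements.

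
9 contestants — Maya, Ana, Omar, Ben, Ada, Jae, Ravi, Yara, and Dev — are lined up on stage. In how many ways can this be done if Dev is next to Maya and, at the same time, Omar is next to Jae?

Treat {Dev,Maya} as one block (2 orders) and {Omar,Jae} as another (2 orders).
That leaves 7 units to arrange: 2 × 2 × 7! = 4 × 5040 = 20160.

20160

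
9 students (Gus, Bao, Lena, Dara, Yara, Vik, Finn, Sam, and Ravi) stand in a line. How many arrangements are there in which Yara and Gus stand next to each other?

80640

Place the 7 others and the Yara-Gus pair as 8 objects in a line; the pair has 2 internal arrangements.
That gives 2 × 8! = 2 × 40320 = 80640.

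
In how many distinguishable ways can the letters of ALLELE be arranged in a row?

60

The 6 letters of ALLELE have repeats: E appearing twice and L appearing 3 times.
Dividing 6! = 720 by 3!·2! = 12 for the repeated letters gives 60.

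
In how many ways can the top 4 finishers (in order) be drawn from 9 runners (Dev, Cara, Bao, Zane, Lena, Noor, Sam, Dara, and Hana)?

3024

This is an ordered selection of 4 from 9: P(9,4).
That gives 9 × 8 × 7 × 6 = 3024.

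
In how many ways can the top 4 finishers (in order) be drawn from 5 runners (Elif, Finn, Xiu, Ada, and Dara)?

120

This is an ordered selection of 4 from 5: P(5,4).
That gives 5 × 4 × 3 × 2 = 120.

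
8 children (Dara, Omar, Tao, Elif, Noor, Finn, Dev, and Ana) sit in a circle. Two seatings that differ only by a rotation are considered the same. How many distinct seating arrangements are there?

Fix one person's seat to break rotational symmetry; the remaining 7 people can be arranged in (7)! = 5040 ways.

5040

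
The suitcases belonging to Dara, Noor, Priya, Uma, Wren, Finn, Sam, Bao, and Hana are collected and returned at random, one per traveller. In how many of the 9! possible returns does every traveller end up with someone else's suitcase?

133496

Count assignments avoiding every fixed point. For any j of the 9 travellers fixed to their own suitcase, the other 9−j can be arranged in (9−j)! ways.
By inclusion–exclusion this is Σ_{j=0}^{9} (−1)^j C(9,j)·(9−j)!.
Computing: 362880 − 362880 + 181440 − 60480 + 15120 − 3024 + 504 − 72 + 9 − 1 = 133496.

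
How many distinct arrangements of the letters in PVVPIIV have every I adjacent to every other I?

60

Treat the 2 copies of I as a single block. The multiset to arrange is then {II, P, P, V, V, V}, 6 items in all.
That gives (6)!/(3!·2!) = 60 arrangements.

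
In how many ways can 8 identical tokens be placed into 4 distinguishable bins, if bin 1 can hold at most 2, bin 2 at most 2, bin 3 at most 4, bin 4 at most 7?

By stars and bars, unrestricted non-negative solutions to x_1+…+x_4 = 8 number C(8+3,3) = 165.
Subtract solutions that violate a single cap (substitute x_i' = x_i − (cap_i+1)): x_1 ≥ 3 gives C(8,3) = 56; x_2 ≥ 3 gives C(8,3) = 56; x_3 ≥ 5 gives C(6,3) = 20; x_4 ≥ 8 gives C(3,3) = 1. Together 133.
Add back pairs where two caps are both exceeded: 10 + 1 + 0 + 1 + 0 + 0 = 12.
By inclusion–exclusion the count is 165 − 133 + 12 = 44.

44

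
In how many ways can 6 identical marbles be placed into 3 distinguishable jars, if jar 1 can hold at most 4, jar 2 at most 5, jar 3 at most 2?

By stars and bars, unrestricted non-negative solutions to x_1+…+x_3 = 6 number C(6+2,2) = 28.
Subtract solutions that violate a single cap (substitute x_i' = x_i − (cap_i+1)): x_1 ≥ 5 gives C(3,2) = 3; x_2 ≥ 6 gives C(2,2) = 1; x_3 ≥ 3 gives C(5,2) = 10. Together 14.
No two caps can be exceeded simultaneously, so the pair terms are all 0.
By inclusion–exclusion the count is 28 − 14 + 0 = 14.

14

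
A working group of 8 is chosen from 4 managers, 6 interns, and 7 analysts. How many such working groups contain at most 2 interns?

Split by how many interns are chosen (0 through 2).
Sum: C(6,0)·C(11,8) + C(6,1)·C(11,7) + C(6,2)·C(11,6) = 165 + 1980 + 6930 = 9075.

9075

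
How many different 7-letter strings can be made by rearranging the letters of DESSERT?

1260

DESSERT has 7 letters with E appearing twice and S appearing twice.
So there are 7! / (2!·2!) = 1260 distinguishable arrangements.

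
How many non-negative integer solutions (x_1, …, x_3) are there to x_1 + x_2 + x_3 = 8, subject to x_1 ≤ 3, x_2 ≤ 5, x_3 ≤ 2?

By stars and bars, unrestricted non-negative solutions to x_1+…+x_3 = 8 number C(8+2,2) = 45.
Subtract solutions that violate a single cap (substitute x_i' = x_i − (cap_i+1)): x_1 ≥ 4 gives C(6,2) = 15; x_2 ≥ 6 gives C(4,2) = 6; x_3 ≥ 3 gives C(7,2) = 21. Together 42.
Add back pairs where two caps are both exceeded: 0 + 3 + 0 = 3.
By inclusion–exclusion the count is 45 − 42 + 3 = 6.

6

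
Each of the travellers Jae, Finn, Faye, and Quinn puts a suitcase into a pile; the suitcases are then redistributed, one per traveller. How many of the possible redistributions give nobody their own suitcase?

9

Count assignments avoiding every fixed point. For any j of the 4 travellers fixed to their own suitcase, the other 4−j can be arranged in (4−j)! ways.
By inclusion–exclusion this is Σ_{j=0}^{4} (−1)^j C(4,j)·(4−j)!.
Computing: 24 − 24 + 12 − 4 + 1 = 9.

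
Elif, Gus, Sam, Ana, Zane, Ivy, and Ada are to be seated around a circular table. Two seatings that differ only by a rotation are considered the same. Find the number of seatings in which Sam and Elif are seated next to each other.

Treat {Sam, Elif} as one unit (2 internal orders) and seat the resulting 6 units around the table: (5)! circular arrangements.
So 2 × (5)! = 2 × 120 = 240.

240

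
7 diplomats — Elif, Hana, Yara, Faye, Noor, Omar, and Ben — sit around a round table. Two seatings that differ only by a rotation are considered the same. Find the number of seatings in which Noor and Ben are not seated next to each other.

480

Without the restriction there are (6)! = 720 seatings.
Those with Noor next to Ben: fuse the pair into one unit and seat 6 units around a circle — 2·(5)! = 240.
Subtracting, 720 − 240 = 480.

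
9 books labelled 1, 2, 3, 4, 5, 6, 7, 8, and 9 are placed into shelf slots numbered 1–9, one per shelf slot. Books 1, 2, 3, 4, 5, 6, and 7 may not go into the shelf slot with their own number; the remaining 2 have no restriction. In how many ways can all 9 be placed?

Let Aᵢ (for 1 ≤ i ≤ 7) be the placements that put book i in its forbidden shelf slot. Any j of these fix j positions, leaving (9−j)! ways to fill the rest, and there are C(7,j) ways to pick which j.
By inclusion–exclusion, the number of valid placements is Σ_{j=0}^{7} (−1)^j C(7,j)·(9−j)!.
Computing: 362880 − 282240 + 105840 − 25200 + 4200 − 504 + 42 − 2 = 165016.

165016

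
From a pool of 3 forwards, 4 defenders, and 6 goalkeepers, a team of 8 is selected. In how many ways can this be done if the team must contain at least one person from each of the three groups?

1233

Total 8-person selections from all 13: C(13,8) = 1287.
Subtract selections that omit an entire group: no forwards → C(10,8) = 45; no defenders → C(9,8) = 9; no goalkeepers → C(7,8) = 0.
Add back selections omitting two groups (i.e. drawn from a single group): C(3,8) + C(4,8) + C(6,8) = 0.
By inclusion–exclusion: 1287 − 54 + 0 = 1233.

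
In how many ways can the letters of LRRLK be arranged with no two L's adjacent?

18

Total arrangements of LRRLK: 5!/(2!·2!) = 30.
Arrangements with the L's together: treat LL as one letter, giving (4)!/(2!) = 12.
Hence 30 − 12 = 18.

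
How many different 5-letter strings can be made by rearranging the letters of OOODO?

5

OOODO has 5 letters with O appearing 4 times.
The number of distinct arrangements is 5!/(4!) = 120/24 = 5.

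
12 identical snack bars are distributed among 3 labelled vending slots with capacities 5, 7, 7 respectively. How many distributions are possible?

By stars and bars, unrestricted non-negative solutions to x_1+…+x_3 = 12 number C(12+2,2) = 91.
Subtract solutions that violate a single cap (substitute x_i' = x_i − (cap_i+1)): x_1 ≥ 6 gives C(8,2) = 28; x_2 ≥ 8 gives C(6,2) = 15; x_3 ≥ 8 gives C(6,2) = 15. Together 58.
No two caps can be exceeded simultaneously, so the pair terms are all 0.
By inclusion–exclusion the count is 91 − 58 + 0 = 33.

33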